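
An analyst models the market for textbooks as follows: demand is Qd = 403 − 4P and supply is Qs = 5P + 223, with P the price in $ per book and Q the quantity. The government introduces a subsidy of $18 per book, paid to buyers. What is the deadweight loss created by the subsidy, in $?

Without the subsidy, 403 − 4P = 5P + 223 gives 9P = 180, so P* = $20 and Q* = 323.
With a per-unit subsidy paid to buyers, each effectively pays P − 18, so demand becomes Qd = 403 − 4(P − 18).
Solving gives Q = 363 with buyers paying $10 and suppliers receiving $28 (the $18 wedge).
Quantity rises by |ΔQ| = |323 − 363| = 40.
DWL = ½ · t · |ΔQ| = ½ · 18 · 40 = $360.

Deadweight loss = $360.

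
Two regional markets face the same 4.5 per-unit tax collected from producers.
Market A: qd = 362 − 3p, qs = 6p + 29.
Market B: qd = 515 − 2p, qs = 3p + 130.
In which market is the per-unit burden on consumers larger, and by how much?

Market A, by 0.3.

Market A: pre-tax p* = 37, q* = 251; post-tax q = 242; per-unit burden on consumers = 3.
Market B: pre-tax p* = 77, q* = 361; post-tax q = 355.6; per-unit burden on consumers = 2.7.
Difference: 3 vs 2.7 → market A is larger by 0.3.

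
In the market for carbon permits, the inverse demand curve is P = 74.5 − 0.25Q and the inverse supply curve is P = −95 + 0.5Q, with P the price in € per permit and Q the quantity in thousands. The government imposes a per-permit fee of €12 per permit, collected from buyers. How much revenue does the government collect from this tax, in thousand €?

Inverting to Q(P) form: Qd = 298 − 4P; Qs = 2P + 190.
Before the tax: set 298 − 4P = 2P + 190 → P* = €18, Q* = 226.
With the tax collected from buyers, demand (in seller-price terms) shifts: Qd = 298 − 4(P + 12).
Solving gives Q = 210 with buyers paying €22 and sellers receiving €10 (the €12 wedge).
Revenue = t · Q = 12 · 210 = €2520.

Tax revenue = €2520 thousand.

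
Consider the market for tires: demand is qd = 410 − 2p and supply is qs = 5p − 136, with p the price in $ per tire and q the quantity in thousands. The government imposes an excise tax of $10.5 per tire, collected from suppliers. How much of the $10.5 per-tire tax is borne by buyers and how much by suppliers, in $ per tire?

Before the tax: set 410 − 2p = 5p − 136 → p* = $78, q* = 254.
With the tax collected from suppliers, supply shifts: qs = 5(p − 10.5) − 136.
Solving gives q = 239 with buyers paying $85.5 and suppliers receiving $75 (the $10.5 wedge).
Burden on buyers: $7.5; on suppliers: $3. (They sum to $10.5.)
The less price-elastic side of the market bears the larger share of a per-unit tax.

Buyers bear $7.5 per tire; suppliers bear $3 per tire.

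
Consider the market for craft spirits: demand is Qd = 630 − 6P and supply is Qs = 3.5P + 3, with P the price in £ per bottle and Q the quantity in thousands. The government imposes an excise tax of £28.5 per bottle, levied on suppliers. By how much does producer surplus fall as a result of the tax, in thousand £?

Producer surplus falls by £3645 thousand.

Before the tax: set 630 − 6P = 3.5P + 3 → P* = £66, Q* = 234.
With the tax collected from suppliers, supply shifts: Qs = 3.5(P − 28.5) + 3.
New equilibrium: consumers pay £76.5, suppliers receive £48, Q = 171. (Wedge: Pb − Ps = 28.5.)
ΔPS is the trapezoid between Q = 171 and Q = 234 of height £18: ½ · (234 + 171) · 18 = £3645.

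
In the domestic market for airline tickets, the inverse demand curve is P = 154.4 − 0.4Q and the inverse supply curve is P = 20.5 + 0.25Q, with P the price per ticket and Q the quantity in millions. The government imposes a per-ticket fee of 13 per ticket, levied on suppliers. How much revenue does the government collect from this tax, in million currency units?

Tax revenue = 2418 million.

Rewrite in direct form: Qd = 386 − 2.5P and Qs = 4P − 82.
Before the tax: set 386 − 2.5P = 4P − 82 → P* = 72, Q* = 206.
With the tax collected from suppliers, supply shifts: Qs = 4(P − 13) − 82.
New equilibrium: consumers pay 80, suppliers receive 67, Q = 186. (Wedge: Pb − Ps = 13.)
Revenue = t · Q = 13 · 186 = 2418.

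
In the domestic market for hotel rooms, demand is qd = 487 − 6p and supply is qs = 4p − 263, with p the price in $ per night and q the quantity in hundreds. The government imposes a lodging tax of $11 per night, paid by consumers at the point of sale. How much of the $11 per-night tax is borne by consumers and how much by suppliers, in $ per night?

Without the tax, 487 − 6p = 4p − 263 gives 10p = 750, so p* = $75 and q* = 37.
With the tax collected from consumers, demand (in seller-price terms) shifts: qd = 487 − 6(p + 11).
New equilibrium: consumers pay $79.4, suppliers receive $68.4, q = 10.6. (Wedge: pb − ps = 11.)
Burden on consumers: $4.4; on suppliers: $6.6. (They sum to $11.)

Consumers bear $4.4 per night; suppliers bear $6.6 per night.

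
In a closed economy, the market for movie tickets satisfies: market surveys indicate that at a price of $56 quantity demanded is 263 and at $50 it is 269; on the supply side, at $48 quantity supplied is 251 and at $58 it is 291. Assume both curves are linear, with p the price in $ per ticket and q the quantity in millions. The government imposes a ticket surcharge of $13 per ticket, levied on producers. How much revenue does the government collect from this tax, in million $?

Tax revenue = $3335.8 million.

Demand slope: (269 − 263)/(50 − 56) = -1, so qd = 319 − p.
Supply slope: (291 − 251)/(58 − 48) = 4, so qs = 4p + 59.
Before the tax: set 319 − p = 4p + 59 → p* = $52, q* = 267.
With the tax collected from producers, supply shifts: qs = 4(p − 13) + 59.
New equilibrium: buyers pay $62.4, producers receive $49.4, q = 256.6. (Wedge: pb − ps = 13.)
Revenue = t · Q = 13 · 256.6 = $3335.8.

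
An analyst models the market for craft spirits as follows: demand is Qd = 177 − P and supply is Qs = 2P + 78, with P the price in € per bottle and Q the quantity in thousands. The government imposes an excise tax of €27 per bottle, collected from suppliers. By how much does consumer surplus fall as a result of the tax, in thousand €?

Consumer surplus falls by €2430 thousand.

Before the tax: set 177 − P = 2P + 78 → P* = €33, Q* = 144.
With the tax collected from suppliers, supply shifts: Qs = 2(P − 27) + 78.
New equilibrium: consumers pay €51, suppliers receive €24, Q = 126. (Wedge: Pb − Ps = 27.)
ΔCS is the trapezoid between Q = 126 and Q = 144 of height €18: ½ · (144 + 126) · 18 = €2430.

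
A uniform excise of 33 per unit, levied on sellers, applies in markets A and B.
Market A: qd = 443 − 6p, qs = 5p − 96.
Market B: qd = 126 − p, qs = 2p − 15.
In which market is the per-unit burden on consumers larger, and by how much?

Market A: pre-tax p* = 49, q* = 149; post-tax q = 59; per-unit burden on consumers = 15.
Market B: pre-tax p* = 47, q* = 79; post-tax q = 57; per-unit burden on consumers = 22.
Difference: 15 vs 22 → market B is larger by 7.

Market B, by 7.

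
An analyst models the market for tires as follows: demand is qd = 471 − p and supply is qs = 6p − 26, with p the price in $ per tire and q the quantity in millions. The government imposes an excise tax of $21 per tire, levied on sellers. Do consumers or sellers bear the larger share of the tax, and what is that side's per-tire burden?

Before the tax: set 471 − p = 6p − 26 → p* = $71, q* = 400.
With the tax collected from sellers, supply shifts: qs = 6(p − 21) − 26.
Solving gives q = 382 with consumers paying $89 and sellers receiving $68 (the $21 wedge).
Per-tire burden: consumers $18, sellers $3.
Consumers take the larger share because demand is less price-elastic here (demand slope 1 vs supply slope 6).

Consumers bear the larger share: $18 per tire.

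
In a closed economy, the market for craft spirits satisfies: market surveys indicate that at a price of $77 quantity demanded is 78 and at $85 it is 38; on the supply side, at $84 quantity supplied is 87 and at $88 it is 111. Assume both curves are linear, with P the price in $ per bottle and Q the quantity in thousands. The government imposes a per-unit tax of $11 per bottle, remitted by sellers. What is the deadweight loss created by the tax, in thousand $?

Demand slope: (38 − 78)/(85 − 77) = -5, so Qd = 463 − 5P.
Supply slope: (111 − 87)/(88 − 84) = 6, so Qs = 6P − 417.
Before the tax: set 463 − 5P = 6P − 417 → P* = $80, Q* = 63.
With the tax collected from sellers, supply shifts: Qs = 6(P − 11) − 417.
Solving gives Q = 33 with consumers paying $86 and sellers receiving $75 (the $11 wedge).
Quantity falls by |ΔQ| = |63 − 33| = 30.
DWL = ½ · t · |ΔQ| = ½ · 11 · 30 = $165.

Deadweight loss = $165 thousand.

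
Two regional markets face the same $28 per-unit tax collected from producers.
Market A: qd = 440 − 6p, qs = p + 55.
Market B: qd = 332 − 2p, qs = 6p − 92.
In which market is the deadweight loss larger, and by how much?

Market A: pre-tax p* = $55, q* = 110; post-tax q = 86; deadweight loss = $336.
Market B: pre-tax p* = $53, q* = 226; post-tax q = 184; deadweight loss = $588.
Difference: $336 vs $588 → market B is larger by $252.

Market B, by $252.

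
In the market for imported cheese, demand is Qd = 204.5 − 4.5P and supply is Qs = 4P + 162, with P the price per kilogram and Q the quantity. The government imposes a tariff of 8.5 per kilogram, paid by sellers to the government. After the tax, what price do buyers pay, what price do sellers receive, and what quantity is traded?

Buyers pay 9; sellers receive 0.5; quantity = 164.

Before the tax: set 204.5 − 4.5P = 4P + 162 → P* = 5, Q* = 182.
With the tax collected from sellers, supply shifts: Qs = 4(P − 8.5) + 162.
Solving gives Q = 164 with buyers paying 9 and sellers receiving 0.5 (the 8.5 wedge).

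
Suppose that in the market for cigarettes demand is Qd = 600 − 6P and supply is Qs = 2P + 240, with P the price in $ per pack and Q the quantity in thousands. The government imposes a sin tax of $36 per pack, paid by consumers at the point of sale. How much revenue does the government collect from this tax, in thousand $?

Tax revenue = $9936 thousand.

Before the tax: set 600 − 6P = 2P + 240 → P* = $45, Q* = 330.
With the tax collected from consumers, demand (in seller-price terms) shifts: Qd = 600 − 6(P + 36).
Solving gives Q = 276 with consumers paying $54 and sellers receiving $18 (the $36 wedge).
Revenue = t · Q = 36 · 276 = $9936.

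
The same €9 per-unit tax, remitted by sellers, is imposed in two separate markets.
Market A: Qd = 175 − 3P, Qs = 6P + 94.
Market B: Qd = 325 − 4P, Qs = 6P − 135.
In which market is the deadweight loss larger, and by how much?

Market A: pre-tax P* = €9, Q* = 148; post-tax Q = 130; deadweight loss = €81.
Market B: pre-tax P* = €46, Q* = 141; post-tax Q = 119.4; deadweight loss = €97.2.
Difference: €81 vs €97.2 → market B is larger by €16.2.

Market B, by €16.2.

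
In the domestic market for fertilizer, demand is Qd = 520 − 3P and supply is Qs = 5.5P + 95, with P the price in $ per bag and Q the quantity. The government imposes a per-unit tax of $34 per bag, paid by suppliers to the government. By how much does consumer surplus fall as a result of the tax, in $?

Consumer surplus falls by $7414.

Without the tax, 520 − 3P = 5.5P + 95 gives 8.5P = 425, so P* = $50 and Q* = 370.
With the tax collected from suppliers, supply shifts: Qs = 5.5(P − 34) + 95.
New equilibrium: buyers pay $72, suppliers receive $38, Q = 304. (Wedge: Pb − Ps = 34.)
ΔCS is the trapezoid between Q = 304 and Q = 370 of height $22: ½ · (370 + 304) · 22 = $7414.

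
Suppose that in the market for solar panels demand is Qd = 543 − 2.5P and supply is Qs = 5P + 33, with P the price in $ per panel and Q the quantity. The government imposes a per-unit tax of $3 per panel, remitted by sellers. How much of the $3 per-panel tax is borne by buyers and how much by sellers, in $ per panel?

Buyers bear $2 per panel; sellers bear $1 per panel.

Before the tax: set 543 − 2.5P = 5P + 33 → P* = $68, Q* = 373.
With the tax collected from sellers, supply shifts: Qs = 5(P − 3) + 33.
New equilibrium: buyers pay $70, sellers receive $67, Q = 368. (Wedge: Pb − Ps = 3.)
Burden on buyers: $2; on sellers: $1. (They sum to $3.)
The less price-elastic side of the market bears the larger share of a per-unit tax.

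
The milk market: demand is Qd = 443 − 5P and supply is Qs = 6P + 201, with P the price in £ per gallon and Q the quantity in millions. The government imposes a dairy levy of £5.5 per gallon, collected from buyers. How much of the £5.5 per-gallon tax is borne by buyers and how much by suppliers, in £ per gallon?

Before the tax: set 443 − 5P = 6P + 201 → P* = £22, Q* = 333.
With the tax collected from buyers, demand (in seller-price terms) shifts: Qd = 443 − 5(P + 5.5).
New equilibrium: buyers pay £25, suppliers receive £19.5, Q = 318. (Wedge: Pb − Ps = 5.5.)
Burden on buyers: £3; on suppliers: £2.5. (They sum to £5.5.)
The less price-elastic side of the market bears the larger share of a per-unit tax.

Buyers bear £3 per gallon; suppliers bear £2.5 per gallon.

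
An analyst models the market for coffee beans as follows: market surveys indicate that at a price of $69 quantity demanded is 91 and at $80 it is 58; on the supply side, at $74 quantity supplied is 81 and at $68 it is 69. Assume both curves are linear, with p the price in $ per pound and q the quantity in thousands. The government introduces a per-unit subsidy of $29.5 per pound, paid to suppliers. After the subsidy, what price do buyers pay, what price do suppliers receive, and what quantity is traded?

Buyers pay $61.2; suppliers receive $90.7; quantity = 114.4.

Demand slope: (58 − 91)/(80 − 69) = -3, so qd = 298 − 3p.
Supply slope: (69 − 81)/(68 − 74) = 2, so qs = 2p − 67.
Without the subsidy, 298 − 3p = 2p − 67 gives 5p = 365, so p* = $73 and q* = 79.
With a per-unit subsidy paid to suppliers, each receives p + 29.5 per unit sold, so supply becomes qs = 2(p + 29.5) − 67.
New equilibrium: buyers pay $61.2, suppliers receive $90.7, q = 114.4. (Wedge: pb − ps = −29.5.)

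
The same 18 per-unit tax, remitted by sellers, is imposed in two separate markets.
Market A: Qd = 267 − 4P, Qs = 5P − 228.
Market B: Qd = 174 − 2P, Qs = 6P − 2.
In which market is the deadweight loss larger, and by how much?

Market A: pre-tax P* = 55, Q* = 47; post-tax Q = 7; deadweight loss = 360.
Market B: pre-tax P* = 22, Q* = 130; post-tax Q = 103; deadweight loss = 243.
Difference: 360 vs 243 → market A is larger by 117.

Market A, by 117.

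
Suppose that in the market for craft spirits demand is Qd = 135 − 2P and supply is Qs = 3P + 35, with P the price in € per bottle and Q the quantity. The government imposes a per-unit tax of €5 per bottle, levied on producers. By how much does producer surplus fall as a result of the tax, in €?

Producer surplus falls by €184.

Before the tax: set 135 − 2P = 3P + 35 → P* = €20, Q* = 95.
With the tax collected from producers, supply shifts: Qs = 3(P − 5) + 35.
New equilibrium: buyers pay €23, producers receive €18, Q = 89. (Wedge: Pb − Ps = 5.)
ΔPS is the trapezoid between Q = 89 and Q = 95 of height €2: ½ · (95 + 89) · 2 = €184.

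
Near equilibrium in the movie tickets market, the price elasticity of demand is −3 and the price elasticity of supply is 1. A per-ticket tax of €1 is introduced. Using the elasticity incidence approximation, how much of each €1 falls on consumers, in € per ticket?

Incidence ratio: consumers' share ≈ εs / (εs + |εd|) = 1 / (1 + 3) = 0.25.
So consumers bear ≈ 0.25 × €1 = €0.25; producers bear €0.75.

Consumers bear ≈ €0.25 per ticket.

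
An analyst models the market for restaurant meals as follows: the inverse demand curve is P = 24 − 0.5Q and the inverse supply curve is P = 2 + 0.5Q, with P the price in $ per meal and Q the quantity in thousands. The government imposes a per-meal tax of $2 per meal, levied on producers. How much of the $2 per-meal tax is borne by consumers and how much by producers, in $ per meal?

Consumers bear $1 per meal; producers bear $1 per meal.

Inverting to Q(P) form: Qd = 48 − 2P; Qs = 2P − 4.
Without the tax, 48 − 2P = 2P − 4 gives 4P = 52, so P* = $13 and Q* = 22.
With the tax collected from producers, supply shifts: Qs = 2(P − 2) − 4.
New equilibrium: consumers pay $14, producers receive $12, Q = 20. (Wedge: Pb − Ps = 2.)
Burden on consumers: $1; on producers: $1. (They sum to $2.)
The less price-elastic side of the market bears the larger share of a per-unit tax.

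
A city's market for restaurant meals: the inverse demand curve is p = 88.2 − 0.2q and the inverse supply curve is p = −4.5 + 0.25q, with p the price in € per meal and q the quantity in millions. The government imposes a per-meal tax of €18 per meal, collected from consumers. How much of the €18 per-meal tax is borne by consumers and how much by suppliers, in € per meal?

Inverting to q(p) form: qd = 441 − 5p; qs = 4p + 18.
Without the tax, 441 − 5p = 4p + 18 gives 9p = 423, so p* = €47 and q* = 206.
With the tax collected from consumers, demand (in seller-price terms) shifts: qd = 441 − 5(p + 18).
Solving gives q = 166 with consumers paying €55 and suppliers receiving €37 (the €18 wedge).
Burden on consumers: €8; on suppliers: €10. (They sum to €18.)

Consumers bear €8 per meal; suppliers bear €10 per meal.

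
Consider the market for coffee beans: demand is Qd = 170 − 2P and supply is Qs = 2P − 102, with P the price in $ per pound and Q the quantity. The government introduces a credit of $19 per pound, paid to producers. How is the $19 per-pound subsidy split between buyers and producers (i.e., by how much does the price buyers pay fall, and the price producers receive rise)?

Without the subsidy, 170 − 2P = 2P − 102 gives 4P = 272, so P* = $68 and Q* = 34.
With a per-unit subsidy paid to producers, each receives P + 19 per unit sold, so supply becomes Qs = 2(P + 19) − 102.
Solving gives Q = 53 with buyers paying $58.5 and producers receiving $77.5 (the $19 wedge).
Gain to buyers: $9.5; to producers: $9.5. (They sum to $19.)

Buyers gain $9.5 per pound; producers gain $9.5 per pound.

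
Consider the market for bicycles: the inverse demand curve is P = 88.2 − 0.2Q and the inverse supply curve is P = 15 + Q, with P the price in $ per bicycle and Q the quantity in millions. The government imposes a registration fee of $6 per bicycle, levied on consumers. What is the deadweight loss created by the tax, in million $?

Deadweight loss = $15 million.

Inverting to Q(P) form: Qd = 441 − 5P; Qs = P − 15.
Before the tax: set 441 − 5P = P − 15 → P* = $76, Q* = 61.
With the tax collected from consumers, demand (in seller-price terms) shifts: Qd = 441 − 5(P + 6).
Solving gives Q = 56 with consumers paying $77 and producers receiving $71 (the $6 wedge).
Quantity falls by |ΔQ| = |61 − 56| = 5.
DWL = ½ · t · |ΔQ| = ½ · 6 · 5 = $15.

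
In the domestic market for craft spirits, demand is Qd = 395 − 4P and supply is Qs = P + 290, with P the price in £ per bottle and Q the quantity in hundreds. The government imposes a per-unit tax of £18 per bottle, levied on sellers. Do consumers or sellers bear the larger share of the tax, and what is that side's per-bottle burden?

Sellers bear the larger share: £14.4 per bottle.

Before the tax: set 395 − 4P = P + 290 → P* = £21, Q* = 311.
With the tax collected from sellers, supply shifts: Qs = (P − 18) + 290.
New equilibrium: consumers pay £24.6, sellers receive £6.6, Q = 296.6. (Wedge: Pb − Ps = 18.)
Per-bottle burden: consumers £3.6, sellers £14.4.
Sellers take the larger share because supply is less price-elastic here (demand slope 4 vs supply slope 1).
The less price-elastic side of the market bears the larger share of a per-unit tax.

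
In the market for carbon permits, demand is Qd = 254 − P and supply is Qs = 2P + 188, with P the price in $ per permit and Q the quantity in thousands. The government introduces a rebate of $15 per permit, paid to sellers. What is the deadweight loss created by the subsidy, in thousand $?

Before the subsidy: set 254 − P = 2P + 188 → P* = $22, Q* = 232.
With a per-unit subsidy paid to sellers, each receives P + 15 per unit sold, so supply becomes Qs = 2(P + 15) + 188.
New equilibrium: consumers pay $12, sellers receive $27, Q = 242. (Wedge: Pb − Ps = −15.)
Quantity rises by |ΔQ| = |232 − 242| = 10.
DWL = ½ · t · |ΔQ| = ½ · 15 · 10 = $75.

Deadweight loss = $75 thousand.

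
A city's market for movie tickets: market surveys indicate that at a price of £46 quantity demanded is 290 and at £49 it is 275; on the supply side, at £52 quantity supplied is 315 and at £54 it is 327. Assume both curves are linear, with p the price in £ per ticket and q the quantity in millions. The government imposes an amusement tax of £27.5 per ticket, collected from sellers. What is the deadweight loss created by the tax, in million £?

Deadweight loss = £1031.25 million.

Demand slope: (275 − 290)/(49 − 46) = -5, so qd = 520 − 5p.
Supply slope: (327 − 315)/(54 − 52) = 6, so qs = 6p + 3.
Without the tax, 520 − 5p = 6p + 3 gives 11p = 517, so p* = £47 and q* = 285.
With the tax collected from sellers, supply shifts: qs = 6(p − 27.5) + 3.
New equilibrium: consumers pay £62, sellers receive £34.5, q = 210. (Wedge: pb − ps = 27.5.)
Quantity falls by |ΔQ| = |285 − 210| = 75.
DWL = ½ · t · |ΔQ| = ½ · 27.5 · 75 = £1031.25.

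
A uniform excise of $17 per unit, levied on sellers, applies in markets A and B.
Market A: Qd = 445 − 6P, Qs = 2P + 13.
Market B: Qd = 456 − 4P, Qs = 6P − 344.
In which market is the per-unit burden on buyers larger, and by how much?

Market A: pre-tax P* = $54, Q* = 121; post-tax Q = 95.5; per-unit burden on buyers = $4.25.
Market B: pre-tax P* = $80, Q* = 136; post-tax Q = 95.2; per-unit burden on buyers = $10.2.
Difference: $4.25 vs $10.2 → market B is larger by $5.95.

Market B, by $5.95.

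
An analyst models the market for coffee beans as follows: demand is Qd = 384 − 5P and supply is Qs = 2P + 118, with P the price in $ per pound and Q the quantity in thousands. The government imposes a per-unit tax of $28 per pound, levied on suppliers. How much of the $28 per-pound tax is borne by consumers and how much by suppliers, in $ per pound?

Before the tax: set 384 − 5P = 2P + 118 → P* = $38, Q* = 194.
With the tax collected from suppliers, supply shifts: Qs = 2(P − 28) + 118.
Solving gives Q = 154 with consumers paying $46 and suppliers receiving $18 (the $28 wedge).
Burden on consumers: $8; on suppliers: $20. (They sum to $28.)

Consumers bear $8 per pound; suppliers bear $20 per pound.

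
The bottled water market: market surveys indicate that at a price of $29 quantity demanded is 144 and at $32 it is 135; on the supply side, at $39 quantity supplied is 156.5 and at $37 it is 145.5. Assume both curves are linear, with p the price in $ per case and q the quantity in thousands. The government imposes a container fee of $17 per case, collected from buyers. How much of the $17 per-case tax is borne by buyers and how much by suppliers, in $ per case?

Buyers bear $11 per case; suppliers bear $6 per case.

Demand slope: (135 − 144)/(32 − 29) = -3, so qd = 231 − 3p.
Supply slope: (145.5 − 156.5)/(37 − 39) = 5.5, so qs = 5.5p − 58.
Before the tax: set 231 − 3p = 5.5p − 58 → p* = $34, q* = 129.
With the tax collected from buyers, demand (in seller-price terms) shifts: qd = 231 − 3(p + 17).
Solving gives q = 96 with buyers paying $45 and suppliers receiving $28 (the $17 wedge).
Burden on buyers: $11; on suppliers: $6. (They sum to $17.)
The less price-elastic side of the market bears the larger share of a per-unit tax.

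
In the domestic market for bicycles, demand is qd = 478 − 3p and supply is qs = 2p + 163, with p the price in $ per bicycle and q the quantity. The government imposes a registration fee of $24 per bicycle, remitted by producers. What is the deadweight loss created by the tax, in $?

Deadweight loss = $345.6.

Before the tax: set 478 − 3p = 2p + 163 → p* = $63, q* = 289.
With the tax collected from producers, supply shifts: qs = 2(p − 24) + 163.
New equilibrium: consumers pay $72.6, producers receive $48.6, q = 260.2. (Wedge: pb − ps = 24.)
Quantity falls by |ΔQ| = |289 − 260.2| = 28.8.
DWL = ½ · t · |ΔQ| = ½ · 24 · 28.8 = $345.6.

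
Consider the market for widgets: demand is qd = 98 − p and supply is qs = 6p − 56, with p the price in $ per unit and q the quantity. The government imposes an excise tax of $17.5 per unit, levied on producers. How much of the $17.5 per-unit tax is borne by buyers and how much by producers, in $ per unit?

Without the tax, 98 − p = 6p − 56 gives 7p = 154, so p* = $22 and q* = 76.
With the tax collected from producers, supply shifts: qs = 6(p − 17.5) − 56.
Solving gives q = 61 with buyers paying $37 and producers receiving $19.5 (the $17.5 wedge).
Burden on buyers: $15; on producers: $2.5. (They sum to $17.5.)
The less price-elastic side of the market bears the larger share of a per-unit tax.

Buyers bear $15 per unit; producers bear $2.5 per unit.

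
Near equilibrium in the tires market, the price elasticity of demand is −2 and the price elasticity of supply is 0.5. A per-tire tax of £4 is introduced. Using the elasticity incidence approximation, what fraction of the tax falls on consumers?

Consumers' share ≈ 0.2.

Incidence ratio: consumers' share ≈ εs / (εs + |εd|) = 0.5 / (0.5 + 2) = 0.2.
Supply is the less elastic side, so consumers bear the smaller share.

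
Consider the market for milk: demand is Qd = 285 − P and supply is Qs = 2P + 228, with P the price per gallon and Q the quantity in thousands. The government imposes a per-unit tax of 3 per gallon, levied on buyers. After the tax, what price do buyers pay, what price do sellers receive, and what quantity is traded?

Buyers pay 21; sellers receive 18; quantity = 264.

Before the tax: set 285 − P = 2P + 228 → P* = 19, Q* = 266.
With the tax collected from buyers, demand (in seller-price terms) shifts: Qd = 285 − (P + 3).
Solving gives Q = 264 with buyers paying 21 and sellers receiving 18 (the 3 wedge).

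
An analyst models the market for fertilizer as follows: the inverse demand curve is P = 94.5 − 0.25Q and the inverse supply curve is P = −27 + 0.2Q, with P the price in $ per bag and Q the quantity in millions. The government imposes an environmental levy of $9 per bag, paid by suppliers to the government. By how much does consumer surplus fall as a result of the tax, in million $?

Consumer surplus falls by $1300 million.

Rewrite in direct form: Qd = 378 − 4P and Qs = 5P + 135.
Before the tax: set 378 − 4P = 5P + 135 → P* = $27, Q* = 270.
With the tax collected from suppliers, supply shifts: Qs = 5(P − 9) + 135.
New equilibrium: consumers pay $32, suppliers receive $23, Q = 250. (Wedge: Pb − Ps = 9.)
ΔCS is the trapezoid between Q = 250 and Q = 270 of height $5: ½ · (270 + 250) · 5 = $1300.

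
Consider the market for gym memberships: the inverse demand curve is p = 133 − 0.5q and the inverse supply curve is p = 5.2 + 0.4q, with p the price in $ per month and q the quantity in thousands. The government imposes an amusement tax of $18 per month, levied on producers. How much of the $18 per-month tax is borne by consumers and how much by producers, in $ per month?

Consumers bear $10 per month; producers bear $8 per month.

Rewrite in direct form: qd = 266 − 2p and qs = 2.5p − 13.
Before the tax: set 266 − 2p = 2.5p − 13 → p* = $62, q* = 142.
With the tax collected from producers, supply shifts: qs = 2.5(p − 18) − 13.
Solving gives q = 122 with consumers paying $72 and producers receiving $54 (the $18 wedge).
Burden on consumers: $10; on producers: $8. (They sum to $18.)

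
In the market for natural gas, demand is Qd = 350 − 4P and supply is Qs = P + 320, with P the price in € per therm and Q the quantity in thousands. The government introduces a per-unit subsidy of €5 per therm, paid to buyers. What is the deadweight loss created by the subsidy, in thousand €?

Without the subsidy, 350 − 4P = P + 320 gives 5P = 30, so P* = €6 and Q* = 326.
With a per-unit subsidy paid to buyers, each effectively pays P − 5, so demand becomes Qd = 350 − 4(P − 5).
Solving gives Q = 330 with buyers paying €5 and suppliers receiving €10 (the €5 wedge).
Quantity rises by |ΔQ| = |326 − 330| = 4.
DWL = ½ · t · |ΔQ| = ½ · 5 · 4 = €10.

Deadweight loss = €10 thousand.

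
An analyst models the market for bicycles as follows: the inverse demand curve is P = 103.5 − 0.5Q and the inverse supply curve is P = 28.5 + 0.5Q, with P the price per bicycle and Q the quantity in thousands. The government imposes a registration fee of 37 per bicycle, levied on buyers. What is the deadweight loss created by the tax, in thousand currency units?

Deadweight loss = 684.5 thousand.

Rewrite in direct form: Qd = 207 − 2P and Qs = 2P − 57.
Without the tax, 207 − 2P = 2P − 57 gives 4P = 264, so P* = 66 and Q* = 75.
With the tax collected from buyers, demand (in seller-price terms) shifts: Qd = 207 − 2(P + 37).
New equilibrium: buyers pay 84.5, sellers receive 47.5, Q = 38. (Wedge: Pb − Ps = 37.)
Quantity falls by |ΔQ| = |75 − 38| = 37.
DWL = ½ · t · |ΔQ| = ½ · 37 · 37 = 684.5.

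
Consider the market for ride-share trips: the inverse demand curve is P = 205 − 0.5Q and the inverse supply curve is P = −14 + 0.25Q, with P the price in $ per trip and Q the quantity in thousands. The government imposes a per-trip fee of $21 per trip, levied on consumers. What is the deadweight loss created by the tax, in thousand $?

Inverting to Q(P) form: Qd = 410 − 2P; Qs = 4P + 56.
Before the tax: set 410 − 2P = 4P + 56 → P* = $59, Q* = 292.
With the tax collected from consumers, demand (in seller-price terms) shifts: Qd = 410 − 2(P + 21).
New equilibrium: consumers pay $73, suppliers receive $52, Q = 264. (Wedge: Pb − Ps = 21.)
Quantity falls by |ΔQ| = |292 − 264| = 28.
DWL = ½ · t · |ΔQ| = ½ · 21 · 28 = $294.

Deadweight loss = $294 thousand.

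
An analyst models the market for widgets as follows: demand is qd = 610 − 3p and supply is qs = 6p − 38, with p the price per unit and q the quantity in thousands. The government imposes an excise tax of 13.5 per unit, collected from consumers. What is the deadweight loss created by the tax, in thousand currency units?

Deadweight loss = 182.25 thousand.

Without the tax, 610 − 3p = 6p − 38 gives 9p = 648, so p* = 72 and q* = 394.
With the tax collected from consumers, demand (in seller-price terms) shifts: qd = 610 − 3(p + 13.5).
Solving gives q = 367 with consumers paying 81 and sellers receiving 67.5 (the 13.5 wedge).
Quantity falls by |ΔQ| = |394 − 367| = 27.
DWL = ½ · t · |ΔQ| = ½ · 13.5 · 27 = 182.25.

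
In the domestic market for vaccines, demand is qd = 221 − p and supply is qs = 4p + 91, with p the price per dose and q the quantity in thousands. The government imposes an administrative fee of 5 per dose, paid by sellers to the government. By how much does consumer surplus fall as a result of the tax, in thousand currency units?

Consumer surplus falls by 772 thousand.

Without the tax, 221 − p = 4p + 91 gives 5p = 130, so p* = 26 and q* = 195.
With the tax collected from sellers, supply shifts: qs = 4(p − 5) + 91.
New equilibrium: consumers pay 30, sellers receive 25, q = 191. (Wedge: pb − ps = 5.)
ΔCS is the trapezoid between Q = 191 and Q = 195 of height 4: ½ · (195 + 191) · 4 = 772.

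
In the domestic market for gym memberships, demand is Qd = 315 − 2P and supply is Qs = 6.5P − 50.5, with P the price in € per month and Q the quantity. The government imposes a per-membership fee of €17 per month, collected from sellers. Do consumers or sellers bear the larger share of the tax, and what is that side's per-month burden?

Without the tax, 315 − 2P = 6.5P − 50.5 gives 8.5P = 365.5, so P* = €43 and Q* = 229.
With the tax collected from sellers, supply shifts: Qs = 6.5(P − 17) − 50.5.
Solving gives Q = 203 with consumers paying €56 and sellers receiving €39 (the €17 wedge).
Per-month burden: consumers €13, sellers €4.
Consumers take the larger share because demand is less price-elastic here (demand slope 2 vs supply slope 6.5).
The less price-elastic side of the market bears the larger share of a per-unit tax.

Consumers bear the larger share: €13 per month.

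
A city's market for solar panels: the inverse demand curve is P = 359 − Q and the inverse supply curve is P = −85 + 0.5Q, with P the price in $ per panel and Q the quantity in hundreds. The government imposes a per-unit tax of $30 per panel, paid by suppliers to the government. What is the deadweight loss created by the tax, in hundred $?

Deadweight loss = $300 hundred.

Inverting to Q(P) form: Qd = 359 − P; Qs = 2P + 170.
Without the tax, 359 − P = 2P + 170 gives 3P = 189, so P* = $63 and Q* = 296.
With the tax collected from suppliers, supply shifts: Qs = 2(P − 30) + 170.
New equilibrium: consumers pay $83, suppliers receive $53, Q = 276. (Wedge: Pb − Ps = 30.)
Quantity falls by |ΔQ| = |296 − 276| = 20.
DWL = ½ · t · |ΔQ| = ½ · 30 · 20 = $300.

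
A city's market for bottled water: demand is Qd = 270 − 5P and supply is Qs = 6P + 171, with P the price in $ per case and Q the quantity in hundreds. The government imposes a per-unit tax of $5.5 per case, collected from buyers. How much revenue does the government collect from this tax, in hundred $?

Without the tax, 270 − 5P = 6P + 171 gives 11P = 99, so P* = $9 and Q* = 225.
With the tax collected from buyers, demand (in seller-price terms) shifts: Qd = 270 − 5(P + 5.5).
New equilibrium: buyers pay $12, sellers receive $6.5, Q = 210. (Wedge: Pb − Ps = 5.5.)
Revenue = t · Q = 5.5 · 210 = $1155.

Tax revenue = $1155 hundred.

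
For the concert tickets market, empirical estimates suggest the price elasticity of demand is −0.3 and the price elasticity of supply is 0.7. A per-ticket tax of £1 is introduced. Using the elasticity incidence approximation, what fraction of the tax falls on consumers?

Incidence ratio: consumers' share ≈ εs / (εs + |εd|) = 0.7 / (0.7 + 0.3) = 0.7.
Supply is the more elastic side, so consumers bear the larger share.

Consumers' share ≈ 0.7.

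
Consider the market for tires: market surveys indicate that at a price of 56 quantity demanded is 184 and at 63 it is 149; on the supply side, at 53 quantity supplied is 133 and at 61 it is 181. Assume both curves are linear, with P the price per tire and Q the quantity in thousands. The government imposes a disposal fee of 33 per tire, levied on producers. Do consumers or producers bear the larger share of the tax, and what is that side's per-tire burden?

Consumers bear the larger share: 18 per tire.

Demand slope: (149 − 184)/(63 − 56) = -5, so Qd = 464 − 5P.
Supply slope: (181 − 133)/(61 − 53) = 6, so Qs = 6P − 185.
Without the tax, 464 − 5P = 6P − 185 gives 11P = 649, so P* = 59 and Q* = 169.
With the tax collected from producers, supply shifts: Qs = 6(P − 33) − 185.
Solving gives Q = 79 with consumers paying 77 and producers receiving 44 (the 33 wedge).
Per-tire burden: consumers 18, producers 15.
Consumers take the larger share because demand is less price-elastic here (demand slope 5 vs supply slope 6).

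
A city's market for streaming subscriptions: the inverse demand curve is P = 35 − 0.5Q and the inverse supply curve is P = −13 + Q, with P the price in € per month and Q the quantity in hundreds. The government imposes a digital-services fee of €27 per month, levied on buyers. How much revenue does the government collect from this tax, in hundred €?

Inverting to Q(P) form: Qd = 70 − 2P; Qs = P + 13.
Before the tax: set 70 − 2P = P + 13 → P* = €19, Q* = 32.
With the tax collected from buyers, demand (in seller-price terms) shifts: Qd = 70 − 2(P + 27).
Solving gives Q = 14 with buyers paying €28 and producers receiving €1 (the €27 wedge).
Revenue = t · Q = 27 · 14 = €378.

Tax revenue = €378 hundred.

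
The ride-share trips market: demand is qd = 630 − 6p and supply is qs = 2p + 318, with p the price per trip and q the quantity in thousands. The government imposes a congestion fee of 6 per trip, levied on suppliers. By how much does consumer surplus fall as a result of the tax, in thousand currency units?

Consumer surplus falls by 587.25 thousand.

Without the tax, 630 − 6p = 2p + 318 gives 8p = 312, so p* = 39 and q* = 396.
With the tax collected from suppliers, supply shifts: qs = 2(p − 6) + 318.
New equilibrium: buyers pay 40.5, suppliers receive 34.5, q = 387. (Wedge: pb − ps = 6.)
ΔCS is the trapezoid between Q = 387 and Q = 396 of height 1.5: ½ · (396 + 387) · 1.5 = 587.25.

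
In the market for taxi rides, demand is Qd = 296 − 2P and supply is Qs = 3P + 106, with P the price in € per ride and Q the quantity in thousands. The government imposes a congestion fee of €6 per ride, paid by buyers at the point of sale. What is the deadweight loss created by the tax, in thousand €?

Deadweight loss = €21.6 thousand.

Without the tax, 296 − 2P = 3P + 106 gives 5P = 190, so P* = €38 and Q* = 220.
With the tax collected from buyers, demand (in seller-price terms) shifts: Qd = 296 − 2(P + 6).
Solving gives Q = 212.8 with buyers paying €41.6 and producers receiving €35.6 (the €6 wedge).
Quantity falls by |ΔQ| = |220 − 212.8| = 7.2.
DWL = ½ · t · |ΔQ| = ½ · 6 · 7.2 = €21.6.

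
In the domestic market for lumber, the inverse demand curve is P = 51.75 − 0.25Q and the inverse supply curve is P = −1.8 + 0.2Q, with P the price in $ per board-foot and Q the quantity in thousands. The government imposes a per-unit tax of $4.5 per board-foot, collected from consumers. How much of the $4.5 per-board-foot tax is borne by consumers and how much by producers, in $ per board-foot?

Inverting to Q(P) form: Qd = 207 − 4P; Qs = 5P + 9.
Without the tax, 207 − 4P = 5P + 9 gives 9P = 198, so P* = $22 and Q* = 119.
With the tax collected from consumers, demand (in seller-price terms) shifts: Qd = 207 − 4(P + 4.5).
Solving gives Q = 109 with consumers paying $24.5 and producers receiving $20 (the $4.5 wedge).
Burden on consumers: $2.5; on producers: $2. (They sum to $4.5.)

Consumers bear $2.5 per board-foot; producers bear $2 per board-foot.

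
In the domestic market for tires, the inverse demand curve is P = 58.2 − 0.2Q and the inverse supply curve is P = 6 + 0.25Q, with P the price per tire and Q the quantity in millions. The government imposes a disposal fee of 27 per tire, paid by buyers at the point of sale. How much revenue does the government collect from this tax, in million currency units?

Inverting to Q(P) form: Qd = 291 − 5P; Qs = 4P − 24.
Without the tax, 291 − 5P = 4P − 24 gives 9P = 315, so P* = 35 and Q* = 116.
With the tax collected from buyers, demand (in seller-price terms) shifts: Qd = 291 − 5(P + 27).
Solving gives Q = 56 with buyers paying 47 and suppliers receiving 20 (the 27 wedge).
Revenue = t · Q = 27 · 56 = 1512.

Tax revenue = 1512 million.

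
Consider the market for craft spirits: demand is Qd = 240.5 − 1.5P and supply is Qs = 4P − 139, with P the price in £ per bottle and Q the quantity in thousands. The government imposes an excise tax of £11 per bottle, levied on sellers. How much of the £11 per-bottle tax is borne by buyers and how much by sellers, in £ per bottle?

Buyers bear £8 per bottle; sellers bear £3 per bottle.

Before the tax: set 240.5 − 1.5P = 4P − 139 → P* = £69, Q* = 137.
With the tax collected from sellers, supply shifts: Qs = 4(P − 11) − 139.
New equilibrium: buyers pay £77, sellers receive £66, Q = 125. (Wedge: Pb − Ps = 11.)
Burden on buyers: £8; on sellers: £3. (They sum to £11.)
The less price-elastic side of the market bears the larger share of a per-unit tax.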